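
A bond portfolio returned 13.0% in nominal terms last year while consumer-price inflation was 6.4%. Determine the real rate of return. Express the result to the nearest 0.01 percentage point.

6.20%

Real return via the Fisher equation: (1 + 13.0%)/(1 + 6.4%) − 1 = 1.130/1.064 − 1 ≈ 0.06203.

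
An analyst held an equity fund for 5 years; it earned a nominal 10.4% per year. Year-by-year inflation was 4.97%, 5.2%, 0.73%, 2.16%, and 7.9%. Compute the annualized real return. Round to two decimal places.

5.99%

Cumulative inflation factor: 1.0497 × 1.052 × 1.0073 × 1.0216 × 1.079 ≈ 1.22615.
Nominal growth factor: 1.64001. Real growth factor = 1.64001 / 1.22615 ≈ 1.33753.
Annualized: 1.33753^(1/5) − 1 ≈ 0.05989.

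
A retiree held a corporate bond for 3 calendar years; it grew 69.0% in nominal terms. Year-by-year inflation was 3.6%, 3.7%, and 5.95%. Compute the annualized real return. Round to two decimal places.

Cumulative inflation factor: 1.036 × 1.037 × 1.0595 ≈ 1.13825.
Nominal growth factor: 1.69000. Real growth factor = 1.69000 / 1.13825 ≈ 1.48473.
Annualized: 1.48473^(1/3) − 1 ≈ 0.14082.

14.08%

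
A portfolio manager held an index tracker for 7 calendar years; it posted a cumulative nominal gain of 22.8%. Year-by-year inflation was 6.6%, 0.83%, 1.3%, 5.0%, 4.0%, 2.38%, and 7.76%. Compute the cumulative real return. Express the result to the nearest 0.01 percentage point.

Cumulative inflation factor: 1.066 × 1.0083 × 1.013 × 1.050 × 1.040 × 1.0238 × 1.0776 ≈ 1.31175.
Nominal growth factor: 1.22800. Real growth factor = 1.22800 / 1.31175 ≈ 0.93615.
Total real return ≈ -6.3847%.

-6.38%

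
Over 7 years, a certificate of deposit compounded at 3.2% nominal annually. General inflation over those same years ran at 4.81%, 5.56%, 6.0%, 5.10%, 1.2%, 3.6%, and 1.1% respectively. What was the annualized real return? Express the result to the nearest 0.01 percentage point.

-0.67%

Cumulative inflation factor: 1.0481 × 1.0556 × 1.060 × 1.0510 × 1.012 × 1.036 × 1.011 ≈ 1.30648.
Nominal growth factor: 1.24669. Real growth factor = 1.24669 / 1.30648 ≈ 0.95424.
Annualized: 0.95424^(1/7) − 1 ≈ -0.00667.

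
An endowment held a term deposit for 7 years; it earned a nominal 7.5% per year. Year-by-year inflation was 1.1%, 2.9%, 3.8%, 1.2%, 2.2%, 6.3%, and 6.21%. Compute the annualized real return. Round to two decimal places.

Cumulative inflation factor: 1.011 × 1.029 × 1.038 × 1.012 × 1.022 × 1.063 × 1.0621 ≈ 1.26094.
Nominal growth factor: 1.65905. Real growth factor = 1.65905 / 1.26094 ≈ 1.31573.
Annualized: 1.31573^(1/7) − 1 ≈ 0.03998.

4.00%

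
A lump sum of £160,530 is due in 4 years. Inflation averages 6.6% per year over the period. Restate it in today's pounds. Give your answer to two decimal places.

Price-level factor over 4 years: (1 + 6.6%)^4 ≈ 1.2913049587.
Purchasing power today: £160,530 divided by that factor.

£124,316.10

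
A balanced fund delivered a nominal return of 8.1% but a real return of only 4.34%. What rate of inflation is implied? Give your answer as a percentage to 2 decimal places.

3.60%

From (1+r_nom) = (1+r_real)(1+π), we get 1+π = (1 + 8.1%)/(1 + 4.34%) = 1.081/1.0434 ≈ 1.03604.
So π ≈ 3.6036%.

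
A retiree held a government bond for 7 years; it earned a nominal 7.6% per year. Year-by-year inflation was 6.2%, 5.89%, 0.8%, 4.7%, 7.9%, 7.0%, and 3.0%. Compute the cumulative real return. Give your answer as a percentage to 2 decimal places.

18.32%

Cumulative inflation factor: 1.062 × 1.0589 × 1.008 × 1.047 × 1.079 × 1.070 × 1.030 ≈ 1.41133.
Nominal growth factor: 1.66988. Real growth factor = 1.66988 / 1.41133 ≈ 1.18320.
Total real return ≈ 18.3196%.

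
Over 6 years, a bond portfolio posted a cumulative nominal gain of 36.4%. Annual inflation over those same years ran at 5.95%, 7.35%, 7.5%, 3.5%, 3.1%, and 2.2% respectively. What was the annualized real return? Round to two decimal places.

0.38%

Cumulative inflation factor: 1.0595 × 1.0735 × 1.075 × 1.035 × 1.031 × 1.022 ≈ 1.33340.
Nominal growth factor: 1.36400. Real growth factor = 1.36400 / 1.33340 ≈ 1.02295.
Annualized: 1.02295^(1/6) − 1 ≈ 0.00379.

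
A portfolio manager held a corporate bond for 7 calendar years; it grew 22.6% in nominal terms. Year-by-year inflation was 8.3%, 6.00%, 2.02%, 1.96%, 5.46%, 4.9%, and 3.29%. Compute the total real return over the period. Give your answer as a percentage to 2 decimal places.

Cumulative inflation factor: 1.083 × 1.0600 × 1.0202 × 1.0196 × 1.0546 × 1.049 × 1.0329 ≈ 1.36449.
Nominal growth factor: 1.22600. Real growth factor = 1.22600 / 1.36449 ≈ 0.89850.
Total real return ≈ -10.1497%.

-10.15%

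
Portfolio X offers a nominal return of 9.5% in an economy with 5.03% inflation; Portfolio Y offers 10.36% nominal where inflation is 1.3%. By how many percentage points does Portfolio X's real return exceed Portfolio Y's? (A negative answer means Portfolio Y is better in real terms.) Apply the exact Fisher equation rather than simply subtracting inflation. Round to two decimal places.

-4.69

Portfolio X real return: 1.095/1.0503 − 1 = 4.256%.
Portfolio Y real return: 1.1036/1.013 − 1 = 8.944%.
Difference: 4.256 − 8.944 = -4.688 pp.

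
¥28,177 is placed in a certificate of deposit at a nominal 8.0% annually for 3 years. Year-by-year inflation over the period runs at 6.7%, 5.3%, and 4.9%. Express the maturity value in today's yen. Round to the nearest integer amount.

¥30,116

Nominal value at maturity: ¥28,177 × (1 + 8.0%)^3 ≈ ¥35,495.
Price-level factor over 3 years: 1.067 × 1.053 × 1.049 = 1.178604999.
The maturity value deflated by that factor is the answer in today's purchasing power.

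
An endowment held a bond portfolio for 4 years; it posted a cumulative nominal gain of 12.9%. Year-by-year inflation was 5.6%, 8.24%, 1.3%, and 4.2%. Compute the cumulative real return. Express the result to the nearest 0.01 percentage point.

-6.42%

Cumulative inflation factor: 1.056 × 1.0824 × 1.013 × 1.042 ≈ 1.20650.
Nominal growth factor: 1.12900. Real growth factor = 1.12900 / 1.20650 ≈ 0.93576.
Total real return ≈ -6.4239%.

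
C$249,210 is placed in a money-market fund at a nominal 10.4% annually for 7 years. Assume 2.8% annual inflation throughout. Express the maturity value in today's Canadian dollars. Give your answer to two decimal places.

Nominal value at maturity: C$249,210 × (1 + 10.4%)^7 ≈ C$498,137.20.
Price-level factor over 7 years: (1 + 2.8%)^7 ≈ 1.2132541978.
Dividing the nominal maturity value by the price-level factor gives the value in today's money.

C$410,579.42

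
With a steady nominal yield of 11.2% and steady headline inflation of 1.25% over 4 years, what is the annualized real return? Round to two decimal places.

9.83%

With constant rates the annual real return is the same each year: (1+11.2%)/(1+1.25%) − 1 = 0.09827.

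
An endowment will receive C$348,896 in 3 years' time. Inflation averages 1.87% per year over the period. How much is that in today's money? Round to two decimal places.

Price-level factor over 3 years: (1 + 1.87%)^3 ≈ 1.0571556092.
Purchasing power today: C$348,896 divided by that factor.

C$330,032.78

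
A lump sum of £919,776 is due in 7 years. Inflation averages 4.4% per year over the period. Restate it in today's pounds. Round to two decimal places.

Price-level factor over 7 years: (1 + 4.4%)^7 ≈ 1.3517721377.
Purchasing power today: £919,776 divided by that factor.

£680,422.37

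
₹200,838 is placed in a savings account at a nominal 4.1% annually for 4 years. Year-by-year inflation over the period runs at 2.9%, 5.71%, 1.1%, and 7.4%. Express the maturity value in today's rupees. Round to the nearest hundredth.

Nominal value at maturity: ₹200,838 × (1 + 4.1%)^4 ≈ ₹235,857.02.
Price-level factor over 4 years: 1.029 × 1.0571 × 1.011 × 1.074 ≈ 1.1811005848.
The maturity value deflated by that factor is the answer in today's purchasing power.

₹199,692.58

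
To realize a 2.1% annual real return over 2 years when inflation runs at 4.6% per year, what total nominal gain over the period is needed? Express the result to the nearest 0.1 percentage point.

Required annual nominal rate: (1+2.1%)(1+4.6%) − 1 = 6.7966%.
Cumulative over 2 years: (1 + 0.067966)^2 − 1 ≈ 0.14055.

14.1%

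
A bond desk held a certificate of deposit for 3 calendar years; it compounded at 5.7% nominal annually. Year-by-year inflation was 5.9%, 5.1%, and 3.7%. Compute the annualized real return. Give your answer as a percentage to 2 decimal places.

0.77%

Cumulative inflation factor: 1.059 × 1.051 × 1.037 ≈ 1.15419.
Nominal growth factor: 1.18093. Real growth factor = 1.18093 / 1.15419 ≈ 1.02317.
Annualized: 1.02317^(1/3) − 1 ≈ 0.00766.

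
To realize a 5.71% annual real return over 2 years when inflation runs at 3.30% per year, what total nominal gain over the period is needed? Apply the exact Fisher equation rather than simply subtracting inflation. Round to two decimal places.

Required annual nominal rate: (1+5.71%)(1+3.30%) − 1 = 9.19843%.
Cumulative over 2 years: (1 + 0.0919843)^2 − 1 ≈ 0.19243.

19.24%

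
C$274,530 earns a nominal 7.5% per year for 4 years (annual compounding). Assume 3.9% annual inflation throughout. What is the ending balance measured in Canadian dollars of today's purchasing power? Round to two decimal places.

Nominal value at maturity: C$274,530 × (1 + 7.5%)^4 ≈ C$366,626.34.
Price-level factor over 4 years: (1 + 3.9%)^4 ≈ 1.1653655894.
Dividing the nominal maturity value by the price-level factor gives the value in today's money.

C$314,602.00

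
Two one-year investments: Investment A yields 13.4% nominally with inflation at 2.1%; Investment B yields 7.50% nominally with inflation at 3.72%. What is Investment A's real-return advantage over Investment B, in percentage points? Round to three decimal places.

Investment A real return: 1.134/1.021 − 1 = 11.0676%.
Investment B real return: 1.0750/1.0372 − 1 = 3.6444%.
Difference: 11.0676 − 3.6444 = 7.4232 pp.

7.423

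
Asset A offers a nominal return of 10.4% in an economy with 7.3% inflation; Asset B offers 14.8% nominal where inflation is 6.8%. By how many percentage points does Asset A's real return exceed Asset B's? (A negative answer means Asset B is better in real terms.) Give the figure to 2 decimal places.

Asset A real return: 1.104/1.073 − 1 = 2.889%.
Asset B real return: 1.148/1.068 − 1 = 7.491%.
Difference: 2.889 − 7.491 = -4.602 pp.

-4.60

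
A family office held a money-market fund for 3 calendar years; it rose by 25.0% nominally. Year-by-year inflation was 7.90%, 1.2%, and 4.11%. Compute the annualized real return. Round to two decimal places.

Cumulative inflation factor: 1.0790 × 1.012 × 1.0411 ≈ 1.13683.
Nominal growth factor: 1.25000. Real growth factor = 1.25000 / 1.13683 ≈ 1.09955.
Annualized: 1.09955^(1/3) − 1 ≈ 0.03214.

3.21%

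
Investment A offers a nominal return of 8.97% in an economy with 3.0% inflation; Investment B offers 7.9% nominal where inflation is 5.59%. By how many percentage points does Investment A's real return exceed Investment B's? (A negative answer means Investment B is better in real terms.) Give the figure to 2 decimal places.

3.61

Investment A real return: 1.0897/1.030 − 1 = 5.796%.
Investment B real return: 1.079/1.0559 − 1 = 2.188%.
Difference: 5.796 − 2.188 = 3.608 pp.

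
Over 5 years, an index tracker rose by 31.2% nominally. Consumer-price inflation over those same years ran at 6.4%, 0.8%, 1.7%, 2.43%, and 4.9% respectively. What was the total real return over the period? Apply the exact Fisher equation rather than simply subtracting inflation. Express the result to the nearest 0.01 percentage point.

Cumulative inflation factor: 1.064 × 1.008 × 1.017 × 1.0243 × 1.049 ≈ 1.17200.
Nominal growth factor: 1.31200. Real growth factor = 1.31200 / 1.17200 ≈ 1.11946.
Total real return ≈ 11.9459%.

11.95%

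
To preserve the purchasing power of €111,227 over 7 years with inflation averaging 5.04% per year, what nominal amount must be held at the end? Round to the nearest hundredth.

Cumulative price-level factor: (1+5.04%)^7 ≈ 1.4108569815.
The nominal amount required is €111,227 scaled up by that factor.

€156,925.39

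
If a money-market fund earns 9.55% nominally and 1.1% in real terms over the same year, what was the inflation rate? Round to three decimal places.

8.358%

From (1+r_nom) = (1+r_real)(1+π), we get 1+π = (1 + 9.55%)/(1 + 1.1%) = 1.0955/1.011 ≈ 1.08358.
So π ≈ 8.3581%.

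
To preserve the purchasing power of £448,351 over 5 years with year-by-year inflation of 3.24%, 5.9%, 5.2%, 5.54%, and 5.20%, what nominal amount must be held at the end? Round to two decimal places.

Cumulative price-level factor: 1.0324 × 1.059 × 1.052 × 1.0554 × 1.0520 ≈ 1.2770047875.
The nominal amount required is £448,351 scaled up by that factor.

£572,546.37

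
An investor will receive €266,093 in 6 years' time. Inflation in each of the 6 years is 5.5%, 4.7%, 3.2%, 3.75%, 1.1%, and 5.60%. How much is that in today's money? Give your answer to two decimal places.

Price-level factor over 6 years: 1.055 × 1.047 × 1.032 × 1.0375 × 1.011 × 1.0560 ≈ 1.2626471935.
Purchasing power today: €266,093 divided by that factor.

€210,742.16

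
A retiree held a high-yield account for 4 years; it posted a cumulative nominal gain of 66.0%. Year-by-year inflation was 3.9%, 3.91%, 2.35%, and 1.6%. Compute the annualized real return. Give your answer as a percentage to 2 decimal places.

10.27%

Cumulative inflation factor: 1.039 × 1.0391 × 1.0235 × 1.016 ≈ 1.12268.
Nominal growth factor: 1.66000. Real growth factor = 1.66000 / 1.12268 ≈ 1.47861.
Annualized: 1.47861^(1/4) − 1 ≈ 0.10272.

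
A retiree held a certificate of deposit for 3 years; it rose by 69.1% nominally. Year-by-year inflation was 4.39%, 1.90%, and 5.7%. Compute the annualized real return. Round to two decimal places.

Cumulative inflation factor: 1.0439 × 1.0190 × 1.057 ≈ 1.12437.
Nominal growth factor: 1.69100. Real growth factor = 1.69100 / 1.12437 ≈ 1.50396.
Annualized: 1.50396^(1/3) − 1 ≈ 0.14572.

14.57%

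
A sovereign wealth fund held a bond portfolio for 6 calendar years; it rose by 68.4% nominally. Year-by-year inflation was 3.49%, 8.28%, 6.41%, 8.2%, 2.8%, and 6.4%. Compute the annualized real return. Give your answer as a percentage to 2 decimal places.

Cumulative inflation factor: 1.0349 × 1.0828 × 1.0641 × 1.082 × 1.028 × 1.064 ≈ 1.41121.
Nominal growth factor: 1.68400. Real growth factor = 1.68400 / 1.41121 ≈ 1.19330.
Annualized: 1.19330^(1/6) − 1 ≈ 0.02989.

2.99%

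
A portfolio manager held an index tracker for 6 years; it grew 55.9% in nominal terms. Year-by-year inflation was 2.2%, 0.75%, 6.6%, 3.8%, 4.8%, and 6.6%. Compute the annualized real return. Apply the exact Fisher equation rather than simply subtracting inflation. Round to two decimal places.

3.44%

Cumulative inflation factor: 1.022 × 1.0075 × 1.066 × 1.038 × 1.048 × 1.066 ≈ 1.27283.
Nominal growth factor: 1.55900. Real growth factor = 1.55900 / 1.27283 ≈ 1.22483.
Annualized: 1.22483^(1/6) − 1 ≈ 0.03438.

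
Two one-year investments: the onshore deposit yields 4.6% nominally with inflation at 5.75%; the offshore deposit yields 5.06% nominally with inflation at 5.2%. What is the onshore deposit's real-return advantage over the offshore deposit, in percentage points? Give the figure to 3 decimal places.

The onshore deposit real return: 1.046/1.0575 − 1 = -1.0875%.
The offshore deposit real return: 1.0506/1.052 − 1 = -0.1331%.
Difference: -1.0875 − (-0.1331) = -0.9544 pp.

-0.954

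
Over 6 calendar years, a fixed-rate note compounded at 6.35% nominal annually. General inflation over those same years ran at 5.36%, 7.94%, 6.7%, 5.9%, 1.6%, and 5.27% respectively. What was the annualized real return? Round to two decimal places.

0.86%

Cumulative inflation factor: 1.0536 × 1.0794 × 1.067 × 1.059 × 1.016 × 1.0527 ≈ 1.37441.
Nominal growth factor: 1.44685. Real growth factor = 1.44685 / 1.37441 ≈ 1.05271.
Annualized: 1.05271^(1/6) − 1 ≈ 0.00860.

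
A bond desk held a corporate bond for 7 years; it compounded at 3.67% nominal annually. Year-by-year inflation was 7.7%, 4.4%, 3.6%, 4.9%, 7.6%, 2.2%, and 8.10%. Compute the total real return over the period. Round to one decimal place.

-11.4%

Cumulative inflation factor: 1.077 × 1.044 × 1.036 × 1.049 × 1.076 × 1.022 × 1.0810 ≈ 1.45258.
Nominal growth factor: 1.28698. Real growth factor = 1.28698 / 1.45258 ≈ 0.88600.
Total real return ≈ -11.4005%.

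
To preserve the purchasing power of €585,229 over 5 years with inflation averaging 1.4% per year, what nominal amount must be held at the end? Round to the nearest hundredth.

€627,358.25

Cumulative price-level factor: (1+1.4%)^5 ≈ 1.0719876326.
Multiplying €585,229 by the price-level factor gives the future nominal sum.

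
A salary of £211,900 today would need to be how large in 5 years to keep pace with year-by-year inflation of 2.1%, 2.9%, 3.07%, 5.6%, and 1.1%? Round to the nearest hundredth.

£244,973.68

Cumulative price-level factor: 1.021 × 1.029 × 1.0307 × 1.056 × 1.011 ≈ 1.1560815404.
The nominal amount required is £211,900 scaled up by that factor.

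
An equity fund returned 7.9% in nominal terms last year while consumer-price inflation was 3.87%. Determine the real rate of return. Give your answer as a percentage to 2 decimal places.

3.88%

Real return via the Fisher equation: (1 + 7.9%)/(1 + 3.87%) − 1 = 1.079/1.0387 − 1 ≈ 0.03880.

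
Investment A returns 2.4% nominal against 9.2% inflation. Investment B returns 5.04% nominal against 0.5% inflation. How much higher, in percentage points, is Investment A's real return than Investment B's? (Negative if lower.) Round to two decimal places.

-10.74

Investment A real return: 1.024/1.092 − 1 = -6.227%.
Investment B real return: 1.0504/1.005 − 1 = 4.517%.
Difference: -6.227 − 4.517 = -10.744 pp.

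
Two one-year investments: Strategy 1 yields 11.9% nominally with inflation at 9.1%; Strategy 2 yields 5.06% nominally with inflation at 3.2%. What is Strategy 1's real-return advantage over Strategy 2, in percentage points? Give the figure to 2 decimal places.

Strategy 1 real return: 1.119/1.091 − 1 = 2.566%.
Strategy 2 real return: 1.0506/1.032 − 1 = 1.802%.
Difference: 2.566 − 1.802 = 0.764 pp.

0.76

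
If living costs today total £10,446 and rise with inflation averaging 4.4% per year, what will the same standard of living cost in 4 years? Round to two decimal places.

Cumulative price-level factor: (1+4.4%)^4 ≈ 1.1879604841.
Multiplying £10,446 by the price-level factor gives the future nominal sum.

£12,409.44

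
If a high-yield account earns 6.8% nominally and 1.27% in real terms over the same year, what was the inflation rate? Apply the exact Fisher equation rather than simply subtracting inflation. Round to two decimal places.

5.46%

From (1+r_nom) = (1+r_real)(1+π), we get 1+π = (1 + 6.8%)/(1 + 1.27%) = 1.068/1.0127 ≈ 1.05461.
So π ≈ 5.4606%.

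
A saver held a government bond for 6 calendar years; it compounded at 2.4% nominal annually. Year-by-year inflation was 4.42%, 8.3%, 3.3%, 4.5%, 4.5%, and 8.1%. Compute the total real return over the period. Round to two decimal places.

Cumulative inflation factor: 1.0442 × 1.083 × 1.033 × 1.045 × 1.045 × 1.081 ≈ 1.37902.
Nominal growth factor: 1.15292. Real growth factor = 1.15292 / 1.37902 ≈ 0.83604.
Total real return ≈ -16.3956%.

-16.40%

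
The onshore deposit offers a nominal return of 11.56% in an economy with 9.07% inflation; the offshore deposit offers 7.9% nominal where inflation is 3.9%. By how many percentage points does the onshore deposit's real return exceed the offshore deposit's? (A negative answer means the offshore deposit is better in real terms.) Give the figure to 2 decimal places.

The onshore deposit real return: 1.1156/1.0907 − 1 = 2.283%.
The offshore deposit real return: 1.079/1.039 − 1 = 3.850%.
Difference: 2.283 − 3.850 = -1.567 pp.

-1.57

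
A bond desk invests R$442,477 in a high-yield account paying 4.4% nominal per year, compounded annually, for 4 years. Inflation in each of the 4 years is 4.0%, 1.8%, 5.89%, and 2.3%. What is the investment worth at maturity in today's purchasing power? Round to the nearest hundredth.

Nominal value at maturity: R$442,477 × (1 + 4.4%)^4 ≈ R$525,645.19.
Price-level factor over 4 years: 1.040 × 1.018 × 1.0589 × 1.023 ≈ 1.1468634160.
Dividing the nominal maturity value by the price-level factor gives the value in today's money.

R$458,332.86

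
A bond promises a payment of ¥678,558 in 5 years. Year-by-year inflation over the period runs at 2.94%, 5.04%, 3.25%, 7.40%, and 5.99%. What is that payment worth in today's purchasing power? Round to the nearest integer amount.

¥533,936

Price-level factor over 5 years: 1.0294 × 1.0504 × 1.0325 × 1.0740 × 1.0599 ≈ 1.2708611712.
Purchasing power today: ¥678,558 divided by that factor.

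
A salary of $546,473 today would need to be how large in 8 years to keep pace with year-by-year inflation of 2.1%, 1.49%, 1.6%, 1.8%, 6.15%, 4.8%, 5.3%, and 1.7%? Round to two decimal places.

Cumulative price-level factor: 1.021 × 1.0149 × 1.016 × 1.018 × 1.0615 × 1.048 × 1.053 × 1.017 ≈ 1.2767947428.
Multiplying $546,473 by the price-level factor gives the future nominal sum.

$697,733.85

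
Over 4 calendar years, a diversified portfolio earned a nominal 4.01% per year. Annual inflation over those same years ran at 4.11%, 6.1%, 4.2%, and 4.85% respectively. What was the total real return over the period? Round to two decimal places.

-3.03%

Cumulative inflation factor: 1.0411 × 1.061 × 1.042 × 1.0485 ≈ 1.20682.
Nominal growth factor: 1.17031. Real growth factor = 1.17031 / 1.20682 ≈ 0.96974.
Total real return ≈ -3.0258%.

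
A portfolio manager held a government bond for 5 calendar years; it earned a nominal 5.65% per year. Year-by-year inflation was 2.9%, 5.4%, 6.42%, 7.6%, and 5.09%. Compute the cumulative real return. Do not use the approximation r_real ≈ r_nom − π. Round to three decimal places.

0.854%

Cumulative inflation factor: 1.029 × 1.054 × 1.0642 × 1.076 × 1.0509 ≈ 1.30513.
Nominal growth factor: 1.31628. Real growth factor = 1.31628 / 1.30513 ≈ 1.00854.
Total real return ≈ 0.8543%.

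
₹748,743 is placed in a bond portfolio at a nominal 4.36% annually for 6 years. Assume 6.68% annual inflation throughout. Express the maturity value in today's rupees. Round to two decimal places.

Nominal value at maturity: ₹748,743 × (1 + 4.36%)^6 ≈ ₹967,246.57.
Price-level factor over 6 years: (1 + 6.68%)^6 ≈ 1.4740018958.
Dividing the nominal maturity value by the price-level factor gives the value in today's money.

₹656,204.43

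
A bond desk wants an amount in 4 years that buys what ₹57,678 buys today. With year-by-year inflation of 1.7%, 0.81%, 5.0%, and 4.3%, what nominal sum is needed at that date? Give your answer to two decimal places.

₹64,760.23

Cumulative price-level factor: 1.017 × 1.0081 × 1.050 × 1.043 ≈ 1.1227890672.
Multiplying ₹57,678 by the price-level factor gives the future nominal sum.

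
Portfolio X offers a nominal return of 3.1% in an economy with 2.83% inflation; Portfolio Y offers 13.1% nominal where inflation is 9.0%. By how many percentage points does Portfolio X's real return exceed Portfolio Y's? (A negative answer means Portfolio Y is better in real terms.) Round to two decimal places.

-3.50

Portfolio X real return: 1.031/1.0283 − 1 = 0.263%.
Portfolio Y real return: 1.131/1.090 − 1 = 3.761%.
Difference: 0.263 − 3.761 = -3.498 pp.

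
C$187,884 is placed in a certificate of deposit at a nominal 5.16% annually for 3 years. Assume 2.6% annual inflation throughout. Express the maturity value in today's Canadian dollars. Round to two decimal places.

C$202,301.66

Nominal value at maturity: C$187,884 × (1 + 5.16%)^3 ≈ C$218,495.01.
Price-level factor over 3 years: (1 + 2.6%)^3 = 1.080045576.
Dividing the nominal maturity value by the price-level factor gives the value in today's money.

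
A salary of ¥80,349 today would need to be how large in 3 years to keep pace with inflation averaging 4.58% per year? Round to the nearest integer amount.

Cumulative price-level factor: (1+4.58%)^3 ≈ 1.1437889919.
Multiplying ¥80,349 by the price-level factor gives the future nominal sum.

¥91,902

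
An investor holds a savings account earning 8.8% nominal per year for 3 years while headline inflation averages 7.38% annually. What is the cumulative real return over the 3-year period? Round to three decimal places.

The annual real rate is (1+8.8%)/(1+7.38%) − 1 = 1.3224%.
Compounded over 3 years: (1 + 0.013224)^3 − 1 ≈ 0.04020.

4.020%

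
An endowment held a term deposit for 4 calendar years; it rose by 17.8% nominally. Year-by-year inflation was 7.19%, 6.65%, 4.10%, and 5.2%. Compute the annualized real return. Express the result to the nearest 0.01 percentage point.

-1.51%

Cumulative inflation factor: 1.0719 × 1.0665 × 1.0410 × 1.052 ≈ 1.25193.
Nominal growth factor: 1.17800. Real growth factor = 1.17800 / 1.25193 ≈ 0.94094.
Annualized: 0.94094^(1/4) − 1 ≈ -0.01510.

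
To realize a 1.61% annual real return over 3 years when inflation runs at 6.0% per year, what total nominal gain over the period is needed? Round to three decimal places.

Required annual nominal rate: (1+1.61%)(1+6.0%) − 1 = 7.7066%.
Cumulative over 3 years: (1 + 0.077066)^3 − 1 ≈ 0.24947.

24.947%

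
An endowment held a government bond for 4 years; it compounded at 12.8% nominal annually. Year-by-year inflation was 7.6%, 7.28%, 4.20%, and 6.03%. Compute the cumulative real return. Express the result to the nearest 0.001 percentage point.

Cumulative inflation factor: 1.076 × 1.0728 × 1.0420 × 1.0603 ≈ 1.27534.
Nominal growth factor: 1.61896. Real growth factor = 1.61896 / 1.27534 ≈ 1.26943.
Total real return ≈ 26.9430%.

26.943%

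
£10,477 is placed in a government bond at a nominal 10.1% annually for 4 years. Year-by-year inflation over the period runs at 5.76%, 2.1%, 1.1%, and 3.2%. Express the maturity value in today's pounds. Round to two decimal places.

Nominal value at maturity: £10,477 × (1 + 10.1%)^4 ≈ £15,395.23.
Price-level factor over 4 years: 1.0576 × 1.021 × 1.011 × 1.032 ≈ 1.1266215058.
The maturity value deflated by that factor is the answer in today's purchasing power.

£13,664.95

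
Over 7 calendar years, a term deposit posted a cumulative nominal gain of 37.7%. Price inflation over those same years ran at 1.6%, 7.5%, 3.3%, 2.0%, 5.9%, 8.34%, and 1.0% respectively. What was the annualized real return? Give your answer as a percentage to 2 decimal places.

0.46%

Cumulative inflation factor: 1.016 × 1.075 × 1.033 × 1.020 × 1.059 × 1.0834 × 1.010 ≈ 1.33355.
Nominal growth factor: 1.37700. Real growth factor = 1.37700 / 1.33355 ≈ 1.03258.
Annualized: 1.03258^(1/7) − 1 ≈ 0.00459.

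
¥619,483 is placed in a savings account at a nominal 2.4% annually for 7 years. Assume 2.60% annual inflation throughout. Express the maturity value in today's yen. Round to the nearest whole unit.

¥611,079

Nominal value at maturity: ¥619,483 × (1 + 2.4%)^7 ≈ ¥731,356.
Price-level factor over 7 years: (1 + 2.60%)^7 ≈ 1.1968274058.
The maturity value deflated by that factor is the answer in today's purchasing power.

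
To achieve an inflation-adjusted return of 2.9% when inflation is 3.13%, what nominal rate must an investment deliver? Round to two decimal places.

6.12%

By the Fisher equation, 1 + r_nom = (1 + 2.9%)(1 + 3.13%) = 1.029 × 1.0313 = 1.0612077.
So r_nom = 6.12077%.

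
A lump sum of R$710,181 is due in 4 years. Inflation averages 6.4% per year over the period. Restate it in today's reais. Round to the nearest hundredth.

Price-level factor over 4 years: (1 + 6.4%)^4 ≈ 1.2816413532.
Purchasing power today: R$710,181 divided by that factor.

R$554,118.36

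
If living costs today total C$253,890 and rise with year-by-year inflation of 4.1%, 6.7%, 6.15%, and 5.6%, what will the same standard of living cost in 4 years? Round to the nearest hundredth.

C$316,114.68

Cumulative price-level factor: 1.041 × 1.067 × 1.0615 × 1.056 ≈ 1.2450851852.
Multiplying C$253,890 by the price-level factor gives the future nominal sum.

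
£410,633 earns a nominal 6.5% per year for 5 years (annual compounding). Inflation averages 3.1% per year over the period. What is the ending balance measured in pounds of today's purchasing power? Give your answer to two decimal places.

Nominal value at maturity: £410,633 × (1 + 6.5%)^5 ≈ £562,602.80.
Price-level factor over 5 years: (1 + 3.1%)^5 ≈ 1.1649125562.
The maturity value deflated by that factor is the answer in today's purchasing power.

£482,957.11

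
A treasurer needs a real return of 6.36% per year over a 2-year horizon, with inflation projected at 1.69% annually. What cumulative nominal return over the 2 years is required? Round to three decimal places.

16.980%

Required annual nominal rate: (1+6.36%)(1+1.69%) − 1 = 8.157484%.
Cumulative over 2 years: (1 + 0.08157484)^2 − 1 ≈ 0.16980.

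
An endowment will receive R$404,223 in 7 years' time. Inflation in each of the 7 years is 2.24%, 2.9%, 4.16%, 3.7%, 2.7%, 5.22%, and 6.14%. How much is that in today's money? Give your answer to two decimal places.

R$310,139.62

Price-level factor over 7 years: 1.0224 × 1.029 × 1.0416 × 1.037 × 1.027 × 1.0522 × 1.0614 ≈ 1.3033581367.
Purchasing power today: R$404,223 divided by that factor.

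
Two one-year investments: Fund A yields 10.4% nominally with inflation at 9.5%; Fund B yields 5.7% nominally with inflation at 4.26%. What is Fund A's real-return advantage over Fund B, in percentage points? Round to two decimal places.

-0.56

Fund A real return: 1.104/1.095 − 1 = 0.822%.
Fund B real return: 1.057/1.0426 − 1 = 1.381%.
Difference: 0.822 − 1.381 = -0.559 pp.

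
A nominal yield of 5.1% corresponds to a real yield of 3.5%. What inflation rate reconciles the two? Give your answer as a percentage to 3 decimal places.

From (1+r_nom) = (1+r_real)(1+π), we get 1+π = (1 + 5.1%)/(1 + 3.5%) = 1.051/1.035 ≈ 1.01546.
So π ≈ 1.5459%.

1.546%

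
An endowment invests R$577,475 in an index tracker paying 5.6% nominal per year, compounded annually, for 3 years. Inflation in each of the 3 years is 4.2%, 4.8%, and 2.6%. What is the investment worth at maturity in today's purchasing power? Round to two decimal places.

R$606,943.94

Nominal value at maturity: R$577,475 × (1 + 5.6%)^3 ≈ R$680,025.10.
Price-level factor over 3 years: 1.042 × 1.048 × 1.026 = 1.120408416.
Dividing the nominal maturity value by the price-level factor gives the value in today's money.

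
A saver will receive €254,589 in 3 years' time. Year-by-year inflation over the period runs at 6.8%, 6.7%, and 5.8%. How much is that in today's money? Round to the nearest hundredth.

€211,163.23

Price-level factor over 3 years: 1.068 × 1.067 × 1.058 = 1.205650248.
Purchasing power today: €254,589 divided by that factor.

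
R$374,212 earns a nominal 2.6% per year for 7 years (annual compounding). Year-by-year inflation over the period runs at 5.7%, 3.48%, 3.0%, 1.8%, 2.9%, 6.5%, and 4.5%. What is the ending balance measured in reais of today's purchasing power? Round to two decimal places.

Nominal value at maturity: R$374,212 × (1 + 2.6%)^7 ≈ R$447,867.18.
Price-level factor over 7 years: 1.057 × 1.0348 × 1.030 × 1.018 × 1.029 × 1.065 × 1.045 ≈ 1.3134020295.
Dividing the nominal maturity value by the price-level factor gives the value in today's money.

R$340,997.78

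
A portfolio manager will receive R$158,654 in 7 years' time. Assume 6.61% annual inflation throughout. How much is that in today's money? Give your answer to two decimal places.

Price-level factor over 7 years: (1 + 6.61%)^7 ≈ 1.5652568154.
Purchasing power today: R$158,654 divided by that factor.

R$101,359.72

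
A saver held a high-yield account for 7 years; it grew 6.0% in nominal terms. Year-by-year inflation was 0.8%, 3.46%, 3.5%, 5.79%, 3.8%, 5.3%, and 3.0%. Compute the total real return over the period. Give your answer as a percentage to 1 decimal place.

Cumulative inflation factor: 1.008 × 1.0346 × 1.035 × 1.0579 × 1.038 × 1.053 × 1.030 ≈ 1.28553.
Nominal growth factor: 1.06000. Real growth factor = 1.06000 / 1.28553 ≈ 0.82457.
Total real return ≈ -17.5435%.

-17.5%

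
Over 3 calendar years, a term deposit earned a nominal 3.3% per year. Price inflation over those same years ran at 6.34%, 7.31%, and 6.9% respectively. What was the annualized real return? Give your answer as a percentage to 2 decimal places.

-3.32%

Cumulative inflation factor: 1.0634 × 1.0731 × 1.069 ≈ 1.21987.
Nominal growth factor: 1.10230. Real growth factor = 1.10230 / 1.21987 ≈ 0.90362.
Annualized: 0.90362^(1/3) − 1 ≈ -0.03322.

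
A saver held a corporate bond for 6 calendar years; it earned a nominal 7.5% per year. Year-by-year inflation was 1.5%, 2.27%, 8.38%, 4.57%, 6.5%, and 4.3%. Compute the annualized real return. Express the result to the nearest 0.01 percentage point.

Cumulative inflation factor: 1.015 × 1.0227 × 1.0838 × 1.0457 × 1.065 × 1.043 ≈ 1.30679.
Nominal growth factor: 1.54330. Real growth factor = 1.54330 / 1.30679 ≈ 1.18099.
Annualized: 1.18099^(1/6) − 1 ≈ 0.02811.

2.81%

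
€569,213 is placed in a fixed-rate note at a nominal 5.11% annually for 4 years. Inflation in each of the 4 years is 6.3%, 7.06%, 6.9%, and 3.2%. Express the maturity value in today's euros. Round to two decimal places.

€553,392.22

Nominal value at maturity: €569,213 × (1 + 5.11%)^4 ≈ €694,785.83.
Price-level factor over 4 years: 1.063 × 1.0706 × 1.069 × 1.032 ≈ 1.2555034373.
Dividing the nominal maturity value by the price-level factor gives the value in today's money.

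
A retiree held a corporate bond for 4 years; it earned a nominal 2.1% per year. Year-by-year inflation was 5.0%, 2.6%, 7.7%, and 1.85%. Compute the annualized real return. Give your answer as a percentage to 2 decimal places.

-2.07%

Cumulative inflation factor: 1.050 × 1.026 × 1.077 × 1.0185 ≈ 1.18172.
Nominal growth factor: 1.08668. Real growth factor = 1.08668 / 1.18172 ≈ 0.91958.
Annualized: 0.91958^(1/4) − 1 ≈ -0.02074.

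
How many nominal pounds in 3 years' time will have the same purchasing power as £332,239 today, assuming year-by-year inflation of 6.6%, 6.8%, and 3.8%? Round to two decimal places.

£392,623.62

Cumulative price-level factor: 1.066 × 1.068 × 1.038 = 1.181750544.
The nominal amount required is £332,239 scaled up by that factor.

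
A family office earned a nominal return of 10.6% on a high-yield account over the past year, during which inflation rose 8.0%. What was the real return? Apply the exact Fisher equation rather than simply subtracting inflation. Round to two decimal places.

Real return via the Fisher equation: (1 + 10.6%)/(1 + 8.0%) − 1 = 1.106/1.080 − 1 ≈ 0.02407.

2.41%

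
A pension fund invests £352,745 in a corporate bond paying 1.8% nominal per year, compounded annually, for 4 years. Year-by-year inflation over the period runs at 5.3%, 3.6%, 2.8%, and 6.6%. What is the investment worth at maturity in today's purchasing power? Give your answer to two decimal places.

£316,893.65

Nominal value at maturity: £352,745 × (1 + 1.8%)^4 ≈ £378,836.64.
Price-level factor over 4 years: 1.053 × 1.036 × 1.028 × 1.066 ≈ 1.1954693500.
The maturity value deflated by that factor is the answer in today's purchasing power.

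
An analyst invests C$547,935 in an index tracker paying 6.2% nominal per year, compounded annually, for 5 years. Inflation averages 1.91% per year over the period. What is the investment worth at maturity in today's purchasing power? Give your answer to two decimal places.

Nominal value at maturity: C$547,935 × (1 + 6.2%)^5 ≈ C$740,204.34.
Price-level factor over 5 years: (1 + 1.91%)^5 ≈ 1.0992184467.
The maturity value deflated by that factor is the answer in today's purchasing power.

C$673,391.48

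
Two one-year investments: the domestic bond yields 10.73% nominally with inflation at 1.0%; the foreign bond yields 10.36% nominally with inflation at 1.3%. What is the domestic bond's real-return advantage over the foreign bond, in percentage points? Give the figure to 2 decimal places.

0.69

The domestic bond real return: 1.1073/1.010 − 1 = 9.634%.
The foreign bond real return: 1.1036/1.013 − 1 = 8.944%.
Difference: 9.634 − 8.944 = 0.690 pp.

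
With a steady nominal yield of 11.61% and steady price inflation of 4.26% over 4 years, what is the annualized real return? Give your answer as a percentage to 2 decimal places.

7.05%

With constant rates the annual real return is the same each year: (1+11.61%)/(1+4.26%) − 1 = 0.07050.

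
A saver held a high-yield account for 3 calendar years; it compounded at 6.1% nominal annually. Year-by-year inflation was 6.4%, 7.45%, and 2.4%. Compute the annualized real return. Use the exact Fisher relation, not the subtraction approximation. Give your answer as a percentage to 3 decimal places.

0.670%

Cumulative inflation factor: 1.064 × 1.0745 × 1.024 ≈ 1.17071.
Nominal growth factor: 1.19439. Real growth factor = 1.19439 / 1.17071 ≈ 1.02023.
Annualized: 1.02023^(1/3) − 1 ≈ 0.00670.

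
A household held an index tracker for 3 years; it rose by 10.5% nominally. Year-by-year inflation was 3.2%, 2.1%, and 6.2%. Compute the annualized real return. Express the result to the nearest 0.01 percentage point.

Cumulative inflation factor: 1.032 × 1.021 × 1.062 ≈ 1.11900.
Nominal growth factor: 1.10500. Real growth factor = 1.10500 / 1.11900 ≈ 0.98749.
Annualized: 0.98749^(1/3) − 1 ≈ -0.00419.

-0.42%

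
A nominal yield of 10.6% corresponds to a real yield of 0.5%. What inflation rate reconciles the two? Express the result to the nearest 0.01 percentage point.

10.05%

From (1+r_nom) = (1+r_real)(1+π), we get 1+π = (1 + 10.6%)/(1 + 0.5%) = 1.106/1.005 ≈ 1.10050.
So π ≈ 10.0498%.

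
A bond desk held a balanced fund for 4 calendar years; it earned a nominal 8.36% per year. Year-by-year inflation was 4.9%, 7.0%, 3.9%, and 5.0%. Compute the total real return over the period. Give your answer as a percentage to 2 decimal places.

Cumulative inflation factor: 1.049 × 1.070 × 1.039 × 1.050 ≈ 1.22452.
Nominal growth factor: 1.37872. Real growth factor = 1.37872 / 1.22452 ≈ 1.12593.
Total real return ≈ 12.5931%.

12.59%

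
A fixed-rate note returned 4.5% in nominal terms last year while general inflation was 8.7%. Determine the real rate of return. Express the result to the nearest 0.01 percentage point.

Real return via the Fisher equation: (1 + 4.5%)/(1 + 8.7%) − 1 = 1.045/1.087 − 1 ≈ -0.03864.

-3.86%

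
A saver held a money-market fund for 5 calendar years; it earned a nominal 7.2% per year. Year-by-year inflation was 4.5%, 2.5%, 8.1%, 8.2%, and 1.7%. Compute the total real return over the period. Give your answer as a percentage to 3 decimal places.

11.112%

Cumulative inflation factor: 1.045 × 1.025 × 1.081 × 1.082 × 1.017 ≈ 1.27413.
Nominal growth factor: 1.41571. Real growth factor = 1.41571 / 1.27413 ≈ 1.11112.
Total real return ≈ 11.1117%.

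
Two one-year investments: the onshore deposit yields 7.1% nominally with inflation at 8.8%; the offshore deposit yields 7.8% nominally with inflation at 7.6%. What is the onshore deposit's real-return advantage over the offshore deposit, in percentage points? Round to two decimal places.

-1.75

The onshore deposit real return: 1.071/1.088 − 1 = -1.563%.
The offshore deposit real return: 1.078/1.076 − 1 = 0.186%.
Difference: -1.563 − 0.186 = -1.749 pp.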